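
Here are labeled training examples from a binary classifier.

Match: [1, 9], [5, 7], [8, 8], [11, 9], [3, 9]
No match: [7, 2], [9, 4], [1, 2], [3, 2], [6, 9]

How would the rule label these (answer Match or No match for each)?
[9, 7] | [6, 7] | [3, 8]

Match, No match, No match

Rule: sum is even. This holds for each 'Match' example and fails for each 'No match' one.
[9, 7] → 9+7 = 16 → Match. [6, 7] → 6+7 = 13 → No match. [3, 8] → 3+8 = 11 → No match.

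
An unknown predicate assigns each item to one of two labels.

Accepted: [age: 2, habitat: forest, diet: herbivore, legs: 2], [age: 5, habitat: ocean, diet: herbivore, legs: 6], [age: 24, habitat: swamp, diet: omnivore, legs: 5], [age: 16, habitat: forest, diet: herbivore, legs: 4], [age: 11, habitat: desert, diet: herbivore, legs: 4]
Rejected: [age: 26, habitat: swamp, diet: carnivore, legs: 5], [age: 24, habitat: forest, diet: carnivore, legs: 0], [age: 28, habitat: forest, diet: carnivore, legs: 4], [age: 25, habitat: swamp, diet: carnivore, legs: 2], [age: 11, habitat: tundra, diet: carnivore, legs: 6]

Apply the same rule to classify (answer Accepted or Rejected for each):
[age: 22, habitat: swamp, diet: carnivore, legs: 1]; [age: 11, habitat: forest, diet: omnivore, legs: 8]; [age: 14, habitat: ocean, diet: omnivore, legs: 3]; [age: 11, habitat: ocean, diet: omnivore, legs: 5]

Rejected, Accepted, Accepted, Accepted

Looking at the examples, the only property every 'Accepted' case has and every 'Rejected' case lacks is: diet is not carnivore.
[age: 22, habitat: swamp, diet: carnivore, legs: 1] → diet is carnivore → Rejected. [age: 11, habitat: forest, diet: omnivore, legs: 8] → diet is omnivore → Accepted. [age: 14, habitat: ocean, diet: omnivore, legs: 3] → diet is omnivore → Accepted. [age: 11, habitat: ocean, diet: omnivore, legs: 5] → diet is omnivore → Accepted.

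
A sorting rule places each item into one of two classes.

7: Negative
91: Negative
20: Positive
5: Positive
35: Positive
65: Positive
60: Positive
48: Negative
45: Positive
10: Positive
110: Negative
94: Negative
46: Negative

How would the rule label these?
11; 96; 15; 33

Negative, Negative, Positive, Negative

Every 'Positive' example satisfies: multiple of 5 AND at most 65. None of the 'Negative' examples do.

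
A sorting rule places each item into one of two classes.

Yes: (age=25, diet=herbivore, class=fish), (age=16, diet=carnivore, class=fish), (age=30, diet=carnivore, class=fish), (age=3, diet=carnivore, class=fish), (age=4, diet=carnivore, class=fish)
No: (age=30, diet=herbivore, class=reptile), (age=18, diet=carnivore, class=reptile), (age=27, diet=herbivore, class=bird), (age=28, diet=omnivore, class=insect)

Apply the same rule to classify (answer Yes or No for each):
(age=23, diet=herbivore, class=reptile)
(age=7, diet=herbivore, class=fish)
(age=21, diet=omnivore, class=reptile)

All 'Yes' examples share one property — class is fish — and every 'No' example lacks it.
(age=23, diet=herbivore, class=reptile): No (class is reptile). (age=7, diet=herbivore, class=fish): Yes (class is fish). (age=21, diet=omnivore, class=reptile): No (class is reptile).

No, Yes, No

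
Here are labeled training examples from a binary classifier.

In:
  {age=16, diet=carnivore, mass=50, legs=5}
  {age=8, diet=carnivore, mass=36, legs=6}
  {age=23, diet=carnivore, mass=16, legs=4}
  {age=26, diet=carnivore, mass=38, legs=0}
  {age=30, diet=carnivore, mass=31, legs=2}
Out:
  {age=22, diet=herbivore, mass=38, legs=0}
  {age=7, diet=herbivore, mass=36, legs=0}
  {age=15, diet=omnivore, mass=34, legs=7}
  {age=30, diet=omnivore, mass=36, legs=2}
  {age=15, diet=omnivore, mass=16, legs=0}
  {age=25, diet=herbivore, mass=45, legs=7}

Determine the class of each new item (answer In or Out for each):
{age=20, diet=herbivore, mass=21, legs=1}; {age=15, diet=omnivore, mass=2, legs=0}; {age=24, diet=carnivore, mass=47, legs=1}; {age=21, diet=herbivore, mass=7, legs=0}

The classifier is using: diet is carnivore.
Out: {age=20, diet=herbivore, mass=21, legs=1}, since diet is herbivore. Out: {age=15, diet=omnivore, mass=2, legs=0}, since diet is omnivore. In: {age=24, diet=carnivore, mass=47, legs=1}, since diet is carnivore. Out: {age=21, diet=herbivore, mass=7, legs=0}, since diet is herbivore.

Out, Out, In, Out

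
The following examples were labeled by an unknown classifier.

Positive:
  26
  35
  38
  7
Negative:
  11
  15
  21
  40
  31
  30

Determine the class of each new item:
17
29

One predicate separates the groups cleanly: digit sum ≥ 7.
17: Positive (digit sum 1+7 = 8).
29: Positive (digit sum 2+9 = 11).

Positive, Positive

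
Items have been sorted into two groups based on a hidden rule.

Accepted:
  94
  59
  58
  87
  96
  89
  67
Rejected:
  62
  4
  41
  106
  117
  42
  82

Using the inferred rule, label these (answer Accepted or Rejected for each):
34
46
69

Rejected, Rejected, Accepted

One predicate separates the groups cleanly: digit sum ≥ 11.
34: digit sum 3+4 = 7, does not pass → Rejected. 46: digit sum 4+6 = 10, does not pass → Rejected. 69: digit sum 6+9 = 15, has this property → Accepted.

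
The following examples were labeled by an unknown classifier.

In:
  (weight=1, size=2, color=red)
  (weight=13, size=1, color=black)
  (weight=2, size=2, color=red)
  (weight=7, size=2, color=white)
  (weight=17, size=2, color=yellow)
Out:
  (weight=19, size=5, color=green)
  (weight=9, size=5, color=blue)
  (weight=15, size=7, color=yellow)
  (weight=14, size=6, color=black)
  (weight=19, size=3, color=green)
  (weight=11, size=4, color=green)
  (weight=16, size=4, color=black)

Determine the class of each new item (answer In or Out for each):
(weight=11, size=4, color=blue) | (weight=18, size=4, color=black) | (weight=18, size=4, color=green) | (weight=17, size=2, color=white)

Out, Out, Out, In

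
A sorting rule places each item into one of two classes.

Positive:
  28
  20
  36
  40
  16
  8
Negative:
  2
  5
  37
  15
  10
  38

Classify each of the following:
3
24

The common property of the 'Positive' items is: multiple of 4. No 'Negative' item has it.
3 → 3 = 4·0 + 3 → Negative. 24 → 24 = 4·6 → Positive.

Negative, Positive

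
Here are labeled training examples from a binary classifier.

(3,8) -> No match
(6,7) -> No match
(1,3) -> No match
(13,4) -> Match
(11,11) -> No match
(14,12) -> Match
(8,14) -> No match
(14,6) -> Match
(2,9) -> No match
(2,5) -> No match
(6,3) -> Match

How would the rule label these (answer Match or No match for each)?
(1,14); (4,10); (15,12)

A rule that fits every label: first > second — true of each 'Match' example, false of each 'No match' one.
No match: (1,14), since 1 < 14.
No match: (4,10), since 4 < 10.
Match: (15,12), since 15 > 12.

No match, No match, Match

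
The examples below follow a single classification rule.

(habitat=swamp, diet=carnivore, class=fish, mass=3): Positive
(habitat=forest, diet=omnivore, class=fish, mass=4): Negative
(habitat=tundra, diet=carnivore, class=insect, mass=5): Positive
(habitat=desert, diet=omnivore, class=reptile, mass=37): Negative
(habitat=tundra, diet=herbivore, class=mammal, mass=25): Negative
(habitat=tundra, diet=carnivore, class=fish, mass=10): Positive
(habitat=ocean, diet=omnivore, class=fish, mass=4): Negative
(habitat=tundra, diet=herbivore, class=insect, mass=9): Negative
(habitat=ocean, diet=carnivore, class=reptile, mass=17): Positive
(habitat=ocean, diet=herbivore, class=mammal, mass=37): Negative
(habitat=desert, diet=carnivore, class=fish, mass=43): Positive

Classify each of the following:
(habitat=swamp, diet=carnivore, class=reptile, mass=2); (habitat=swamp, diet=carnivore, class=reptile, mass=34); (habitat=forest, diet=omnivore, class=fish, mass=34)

The classifier is using: diet is carnivore.
(habitat=swamp, diet=carnivore, class=reptile, mass=2): Positive (diet is carnivore). (habitat=swamp, diet=carnivore, class=reptile, mass=34): Positive (diet is carnivore). (habitat=forest, diet=omnivore, class=fish, mass=34): Negative (diet is omnivore).

Positive, Positive, Negative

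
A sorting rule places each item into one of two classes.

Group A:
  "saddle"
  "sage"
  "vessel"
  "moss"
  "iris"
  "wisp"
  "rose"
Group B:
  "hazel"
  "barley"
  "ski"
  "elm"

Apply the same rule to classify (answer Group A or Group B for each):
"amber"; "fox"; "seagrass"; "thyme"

Group B, Group B, Group A, Group B

The common property of the 'Group A' items is: even length AND contains 's'. No 'Group B' item has it.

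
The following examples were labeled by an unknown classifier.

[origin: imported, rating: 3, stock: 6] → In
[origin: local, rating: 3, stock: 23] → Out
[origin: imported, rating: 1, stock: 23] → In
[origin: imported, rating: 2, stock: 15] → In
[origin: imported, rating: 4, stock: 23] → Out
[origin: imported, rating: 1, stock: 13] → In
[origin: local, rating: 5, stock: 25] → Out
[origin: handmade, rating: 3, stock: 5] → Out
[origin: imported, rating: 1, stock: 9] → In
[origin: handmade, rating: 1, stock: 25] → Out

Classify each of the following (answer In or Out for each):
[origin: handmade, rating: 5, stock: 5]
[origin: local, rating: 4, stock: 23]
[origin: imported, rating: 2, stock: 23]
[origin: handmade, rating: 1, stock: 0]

The classifier is using: origin is imported AND rating ≤ 3.
[origin: handmade, rating: 5, stock: 5] → origin is handmade, rating = 5 → Out.
[origin: local, rating: 4, stock: 23] → origin is local, rating = 4 → Out.
[origin: imported, rating: 2, stock: 23] → origin is imported, rating = 2 → In.
[origin: handmade, rating: 1, stock: 0] → origin is handmade, rating = 1 → Out.

Out, Out, In, Out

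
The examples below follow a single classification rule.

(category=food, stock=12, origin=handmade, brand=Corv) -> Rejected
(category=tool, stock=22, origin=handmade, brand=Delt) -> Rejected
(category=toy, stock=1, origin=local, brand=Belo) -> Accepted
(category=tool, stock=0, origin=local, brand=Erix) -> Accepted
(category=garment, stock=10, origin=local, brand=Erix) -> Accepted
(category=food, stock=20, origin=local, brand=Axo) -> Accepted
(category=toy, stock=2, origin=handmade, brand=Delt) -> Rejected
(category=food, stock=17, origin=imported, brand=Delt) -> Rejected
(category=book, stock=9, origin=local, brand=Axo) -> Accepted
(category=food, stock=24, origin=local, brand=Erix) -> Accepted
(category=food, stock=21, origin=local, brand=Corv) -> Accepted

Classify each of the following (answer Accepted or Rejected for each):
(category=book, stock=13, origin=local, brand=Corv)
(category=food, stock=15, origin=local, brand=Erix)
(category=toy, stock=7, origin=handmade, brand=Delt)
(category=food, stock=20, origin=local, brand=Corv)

All 'Accepted' examples share one property — origin is local — and every 'Rejected' example lacks it.
(category=book, stock=13, origin=local, brand=Corv): origin is local — checks out, so Accepted. (category=food, stock=15, origin=local, brand=Erix): origin is local — checks out, so Accepted. (category=toy, stock=7, origin=handmade, brand=Delt): origin is handmade — lacks this property, so Rejected. (category=food, stock=20, origin=local, brand=Corv): origin is local — checks out, so Accepted.

Accepted, Accepted, Rejected, Accepted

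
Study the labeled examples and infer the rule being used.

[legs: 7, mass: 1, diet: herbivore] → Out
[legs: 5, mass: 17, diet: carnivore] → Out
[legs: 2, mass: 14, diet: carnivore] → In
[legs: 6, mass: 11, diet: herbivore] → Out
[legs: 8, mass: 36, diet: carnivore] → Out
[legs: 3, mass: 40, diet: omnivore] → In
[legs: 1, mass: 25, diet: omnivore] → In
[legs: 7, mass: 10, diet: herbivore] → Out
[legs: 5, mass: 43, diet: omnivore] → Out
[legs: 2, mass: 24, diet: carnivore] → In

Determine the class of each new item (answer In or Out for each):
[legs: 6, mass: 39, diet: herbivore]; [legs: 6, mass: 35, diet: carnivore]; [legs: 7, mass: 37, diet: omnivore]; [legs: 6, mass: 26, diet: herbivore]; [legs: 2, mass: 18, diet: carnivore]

Out, Out, Out, Out, In

One predicate separates the groups cleanly: legs ≤ 3.
[legs: 6, mass: 39, diet: herbivore]: legs = 6 — fails the rule, so Out.
[legs: 6, mass: 35, diet: carnivore]: legs = 6 — fails the rule, so Out.
[legs: 7, mass: 37, diet: omnivore]: legs = 7 — fails the rule, so Out.
[legs: 6, mass: 26, diet: herbivore]: legs = 6 — fails the rule, so Out.
[legs: 2, mass: 18, diet: carnivore]: legs = 2 — has this property, so In.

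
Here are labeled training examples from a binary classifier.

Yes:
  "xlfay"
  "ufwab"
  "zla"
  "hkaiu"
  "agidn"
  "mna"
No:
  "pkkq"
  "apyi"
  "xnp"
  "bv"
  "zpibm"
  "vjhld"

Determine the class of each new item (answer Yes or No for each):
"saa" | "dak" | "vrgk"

Yes, Yes, No

The classifier is using: odd length AND contains 'a'.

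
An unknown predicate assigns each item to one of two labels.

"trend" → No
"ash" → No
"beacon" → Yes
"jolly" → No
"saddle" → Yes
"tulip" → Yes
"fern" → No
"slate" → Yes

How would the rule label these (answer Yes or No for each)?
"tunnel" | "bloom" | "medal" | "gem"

Yes, Yes, Yes, No

The classifier is using: has ≥ 2 vowels.
"tunnel": Yes (2 vowels).
"bloom": Yes (2 vowels).
"medal": Yes (2 vowels).
"gem": No (1 vowel).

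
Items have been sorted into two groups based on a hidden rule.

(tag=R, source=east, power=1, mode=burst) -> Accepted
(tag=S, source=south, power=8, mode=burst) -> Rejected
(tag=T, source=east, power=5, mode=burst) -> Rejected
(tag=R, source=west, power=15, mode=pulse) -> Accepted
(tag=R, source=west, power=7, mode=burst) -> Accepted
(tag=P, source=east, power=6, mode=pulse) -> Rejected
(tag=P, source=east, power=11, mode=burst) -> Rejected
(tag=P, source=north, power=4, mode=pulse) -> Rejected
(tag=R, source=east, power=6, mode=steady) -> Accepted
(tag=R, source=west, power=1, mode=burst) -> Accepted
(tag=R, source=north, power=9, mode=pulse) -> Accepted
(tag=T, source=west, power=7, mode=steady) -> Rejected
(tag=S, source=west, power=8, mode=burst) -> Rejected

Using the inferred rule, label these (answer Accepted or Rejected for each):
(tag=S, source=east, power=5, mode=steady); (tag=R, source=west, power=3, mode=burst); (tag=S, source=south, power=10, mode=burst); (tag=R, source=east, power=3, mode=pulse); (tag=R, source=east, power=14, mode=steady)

Rejected, Accepted, Rejected, Accepted, Accepted

The distinguishing property — tag is R — holds for all the 'Accepted' cases and none of the 'Rejected' cases.
(tag=S, source=east, power=5, mode=steady) → tag is S → Rejected. (tag=R, source=west, power=3, mode=burst) → tag is R → Accepted. (tag=S, source=south, power=10, mode=burst) → tag is S → Rejected. (tag=R, source=east, power=3, mode=pulse) → tag is R → Accepted. (tag=R, source=east, power=14, mode=steady) → tag is R → Accepted.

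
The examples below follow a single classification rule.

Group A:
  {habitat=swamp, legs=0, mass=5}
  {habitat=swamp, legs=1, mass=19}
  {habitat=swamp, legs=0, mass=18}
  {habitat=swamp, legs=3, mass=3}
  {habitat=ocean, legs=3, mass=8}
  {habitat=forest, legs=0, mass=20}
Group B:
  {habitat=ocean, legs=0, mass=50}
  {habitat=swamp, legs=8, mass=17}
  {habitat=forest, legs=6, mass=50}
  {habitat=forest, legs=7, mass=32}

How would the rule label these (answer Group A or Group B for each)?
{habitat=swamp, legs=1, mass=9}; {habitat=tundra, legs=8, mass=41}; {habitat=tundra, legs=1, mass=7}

'Group A' ⟺ legs ≤ 3 AND mass ≤ 20.
{habitat=swamp, legs=1, mass=9}: Group A (legs = 1, mass = 9).
{habitat=tundra, legs=8, mass=41}: Group B (legs = 8, mass = 41).
{habitat=tundra, legs=1, mass=7}: Group A (legs = 1, mass = 7).

Group A, Group B, Group A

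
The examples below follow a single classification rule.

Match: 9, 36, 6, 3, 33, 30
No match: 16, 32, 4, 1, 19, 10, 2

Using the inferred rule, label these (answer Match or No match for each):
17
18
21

No match, Match, Match

A rule that fits every label: multiple of 3 — true of each 'Match' example, false of each 'No match' one.
17: 17 = 3·5 + 2, doesn't match → No match.
18: 18 = 3·6, satisfies this → Match.
21: 21 = 3·7, satisfies this → Match.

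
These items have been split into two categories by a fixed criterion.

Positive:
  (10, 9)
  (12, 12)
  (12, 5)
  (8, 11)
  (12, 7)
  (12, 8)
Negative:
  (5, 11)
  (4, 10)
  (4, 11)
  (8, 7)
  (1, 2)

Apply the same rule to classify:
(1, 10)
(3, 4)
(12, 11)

Negative, Negative, Positive

The classifier is using: sum ≥ 17.
(1, 10): 1+10 = 11 — does not fit, so Negative.
(3, 4): 3+4 = 7 — does not fit, so Negative.
(12, 11): 12+11 = 23 — checks out, so Positive.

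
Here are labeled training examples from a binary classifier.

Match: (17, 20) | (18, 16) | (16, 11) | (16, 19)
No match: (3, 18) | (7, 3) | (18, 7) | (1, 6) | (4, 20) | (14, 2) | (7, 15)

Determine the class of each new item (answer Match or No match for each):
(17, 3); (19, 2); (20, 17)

No match, No match, Match

One predicate separates the groups cleanly: sum ≥ 27.
(17, 3) — 17+3 = 20, hence No match. (19, 2) — 19+2 = 21, hence No match. (20, 17) — 20+17 = 37, hence Match.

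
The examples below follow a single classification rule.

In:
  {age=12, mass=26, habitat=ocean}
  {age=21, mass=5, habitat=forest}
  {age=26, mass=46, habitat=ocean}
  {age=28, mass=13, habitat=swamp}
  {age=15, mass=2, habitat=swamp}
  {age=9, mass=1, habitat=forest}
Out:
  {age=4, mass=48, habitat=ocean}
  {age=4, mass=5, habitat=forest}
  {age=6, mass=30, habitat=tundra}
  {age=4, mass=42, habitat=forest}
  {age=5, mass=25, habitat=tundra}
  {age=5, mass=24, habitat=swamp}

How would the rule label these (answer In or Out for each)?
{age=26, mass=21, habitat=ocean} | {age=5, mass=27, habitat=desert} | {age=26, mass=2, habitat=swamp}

The distinguishing property — age ≥ 9 — holds for all the 'In' cases and none of the 'Out' cases.
{age=26, mass=21, habitat=ocean} → age = 26 → In.
{age=5, mass=27, habitat=desert} → age = 5 → Out.
{age=26, mass=2, habitat=swamp} → age = 26 → In.

In, Out, In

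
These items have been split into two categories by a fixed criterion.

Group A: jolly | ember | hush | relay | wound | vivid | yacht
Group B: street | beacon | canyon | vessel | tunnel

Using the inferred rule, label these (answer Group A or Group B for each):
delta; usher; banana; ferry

The rule appears to be: length ≤ 5.

Group A, Group A, Group B, Group A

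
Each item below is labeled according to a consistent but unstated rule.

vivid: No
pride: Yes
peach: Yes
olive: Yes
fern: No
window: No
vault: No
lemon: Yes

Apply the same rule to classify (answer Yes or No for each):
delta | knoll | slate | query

Yes, No, Yes, Yes

'Yes' ⟺ odd length AND contains 'e'.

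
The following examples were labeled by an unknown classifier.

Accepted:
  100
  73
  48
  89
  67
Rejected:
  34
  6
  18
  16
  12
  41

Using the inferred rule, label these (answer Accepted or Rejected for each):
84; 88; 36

The rule appears to be: at least 48.
84: 84 ≥ 48 — meets the rule, so Accepted. 88: 88 ≥ 48 — meets the rule, so Accepted. 36: 36 < 48 — doesn't qualify, so Rejected.

Accepted, Accepted, Rejected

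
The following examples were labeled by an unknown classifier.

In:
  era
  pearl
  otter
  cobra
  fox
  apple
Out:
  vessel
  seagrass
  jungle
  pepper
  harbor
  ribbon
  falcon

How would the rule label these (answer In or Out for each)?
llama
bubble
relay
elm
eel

In, Out, In, In, In

The classifier is using: odd length.
llama — length 5, hence In. bubble — length 6, hence Out. relay — length 5, hence In. elm — length 3, hence In. eel — length 3, hence In.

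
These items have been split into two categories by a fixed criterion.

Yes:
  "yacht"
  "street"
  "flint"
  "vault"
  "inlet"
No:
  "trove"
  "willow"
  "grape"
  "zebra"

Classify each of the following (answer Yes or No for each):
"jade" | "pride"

No, No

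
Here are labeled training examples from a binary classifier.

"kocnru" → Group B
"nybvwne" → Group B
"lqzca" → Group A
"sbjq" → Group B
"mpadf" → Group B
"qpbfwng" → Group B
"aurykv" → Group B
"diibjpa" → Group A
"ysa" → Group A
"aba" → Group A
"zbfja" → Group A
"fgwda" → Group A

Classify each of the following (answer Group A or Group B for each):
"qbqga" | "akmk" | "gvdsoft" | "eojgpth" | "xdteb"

The distinguishing property — ends with 'a' — holds for all the 'Group A' cases and none of the 'Group B' cases.
Group A: "qbqga", since ends with 'a'.
Group B: "akmk", since ends with 'k'.
Group B: "gvdsoft", since ends with 't'.
Group B: "eojgpth", since ends with 'h'.
Group B: "xdteb", since ends with 'b'.

Group A, Group B, Group B, Group B, Group B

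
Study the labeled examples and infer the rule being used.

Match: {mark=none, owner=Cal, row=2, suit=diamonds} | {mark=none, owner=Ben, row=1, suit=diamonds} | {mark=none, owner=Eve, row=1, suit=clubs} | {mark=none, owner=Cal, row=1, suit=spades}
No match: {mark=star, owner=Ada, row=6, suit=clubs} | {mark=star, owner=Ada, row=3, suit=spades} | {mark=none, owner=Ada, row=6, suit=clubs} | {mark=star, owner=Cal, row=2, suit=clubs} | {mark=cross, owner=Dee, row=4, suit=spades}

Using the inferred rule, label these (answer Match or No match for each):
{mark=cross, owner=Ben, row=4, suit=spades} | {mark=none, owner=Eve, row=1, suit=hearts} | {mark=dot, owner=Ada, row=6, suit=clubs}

The common property of the 'Match' items is: mark is none AND row ≤ 2. No 'No match' item has it.
{mark=cross, owner=Ben, row=4, suit=spades}: mark is cross, row = 4, does not pass → No match. {mark=none, owner=Eve, row=1, suit=hearts}: mark is none, row = 1, satisfies this → Match. {mark=dot, owner=Ada, row=6, suit=clubs}: mark is dot, row = 6, does not pass → No match.

No match, Match, No match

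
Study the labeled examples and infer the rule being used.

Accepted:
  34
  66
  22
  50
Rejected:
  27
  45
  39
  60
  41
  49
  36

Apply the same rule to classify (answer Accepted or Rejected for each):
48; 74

Rejected, Accepted

The simplest hypothesis consistent with all the labels is: ≡ 2 (mod 4).
48: Rejected (48 mod 4 = 0). 74: Accepted (74 mod 4 = 2).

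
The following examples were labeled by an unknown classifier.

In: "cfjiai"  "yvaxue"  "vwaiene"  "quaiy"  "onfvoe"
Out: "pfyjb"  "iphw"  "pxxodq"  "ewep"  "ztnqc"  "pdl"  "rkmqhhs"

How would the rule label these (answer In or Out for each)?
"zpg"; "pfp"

Out, Out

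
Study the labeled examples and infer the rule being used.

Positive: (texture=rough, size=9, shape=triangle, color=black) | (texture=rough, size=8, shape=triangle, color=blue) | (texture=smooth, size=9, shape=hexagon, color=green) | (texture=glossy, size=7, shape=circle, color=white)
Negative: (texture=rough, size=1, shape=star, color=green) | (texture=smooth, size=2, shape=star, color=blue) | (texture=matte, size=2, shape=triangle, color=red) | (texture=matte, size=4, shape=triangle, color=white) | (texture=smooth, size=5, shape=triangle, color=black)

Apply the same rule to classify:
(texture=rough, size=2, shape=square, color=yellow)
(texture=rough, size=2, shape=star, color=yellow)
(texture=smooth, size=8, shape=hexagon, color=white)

Negative, Negative, Positive

The distinguishing property — size ≥ 7 — holds for all the 'Positive' cases and none of the 'Negative' cases.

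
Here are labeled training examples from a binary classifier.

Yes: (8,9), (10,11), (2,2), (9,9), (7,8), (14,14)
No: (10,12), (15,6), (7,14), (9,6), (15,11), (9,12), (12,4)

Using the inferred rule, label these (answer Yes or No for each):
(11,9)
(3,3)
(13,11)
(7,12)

The common property of the 'Yes' items is: |first − second| ≤ 1. No 'No' item has it.
(11,9) — |11−9| = 2, hence No. (3,3) — |3−3| = 0, hence Yes. (13,11) — |13−11| = 2, hence No. (7,12) — |7−12| = 5, hence No.

No, Yes, No, No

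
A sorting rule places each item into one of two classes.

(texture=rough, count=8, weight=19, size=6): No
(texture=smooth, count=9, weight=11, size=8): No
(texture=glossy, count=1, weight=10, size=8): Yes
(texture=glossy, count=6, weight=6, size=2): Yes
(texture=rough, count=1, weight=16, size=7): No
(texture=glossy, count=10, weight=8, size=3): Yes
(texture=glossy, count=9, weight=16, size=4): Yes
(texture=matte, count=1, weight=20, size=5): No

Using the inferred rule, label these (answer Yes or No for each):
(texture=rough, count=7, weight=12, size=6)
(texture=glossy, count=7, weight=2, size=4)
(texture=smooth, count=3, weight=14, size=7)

No, Yes, No

All 'Yes' examples share one property — texture is glossy — and every 'No' example lacks it.
(texture=rough, count=7, weight=12, size=6): texture is rough, doesn't match → No.
(texture=glossy, count=7, weight=2, size=4): texture is glossy, meets the rule → Yes.
(texture=smooth, count=3, weight=14, size=7): texture is smooth, doesn't match → No.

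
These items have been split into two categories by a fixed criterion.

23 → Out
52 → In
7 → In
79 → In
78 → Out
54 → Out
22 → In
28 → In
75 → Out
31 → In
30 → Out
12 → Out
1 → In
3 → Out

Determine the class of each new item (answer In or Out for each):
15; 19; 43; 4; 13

Out, In, In, In, In

Every 'In' example satisfies: ≡ 1 (mod 3). None of the 'Out' examples do.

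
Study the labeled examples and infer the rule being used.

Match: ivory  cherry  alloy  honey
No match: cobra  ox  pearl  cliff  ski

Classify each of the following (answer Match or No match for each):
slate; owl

The distinguishing property — contains 'y' — holds for all the 'Match' cases and none of the 'No match' cases.
slate → no 'y' → No match.
owl → no 'y' → No match.

No match, No match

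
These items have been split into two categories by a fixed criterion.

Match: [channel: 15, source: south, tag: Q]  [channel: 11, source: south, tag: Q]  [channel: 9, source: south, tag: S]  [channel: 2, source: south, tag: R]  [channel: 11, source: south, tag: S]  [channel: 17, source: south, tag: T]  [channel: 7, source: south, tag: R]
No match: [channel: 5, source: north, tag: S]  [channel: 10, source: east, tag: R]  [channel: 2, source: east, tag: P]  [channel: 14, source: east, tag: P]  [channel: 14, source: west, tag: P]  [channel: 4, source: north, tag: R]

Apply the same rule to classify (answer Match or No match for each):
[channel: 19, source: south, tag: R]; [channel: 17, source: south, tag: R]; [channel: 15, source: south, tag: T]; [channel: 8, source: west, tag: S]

One predicate separates the groups cleanly: source is south.
[channel: 19, source: south, tag: R]: source is south — fits, so Match.
[channel: 17, source: south, tag: R]: source is south — fits, so Match.
[channel: 15, source: south, tag: T]: source is south — fits, so Match.
[channel: 8, source: west, tag: S]: source is west — does not pass, so No match.

Match, Match, Match, No match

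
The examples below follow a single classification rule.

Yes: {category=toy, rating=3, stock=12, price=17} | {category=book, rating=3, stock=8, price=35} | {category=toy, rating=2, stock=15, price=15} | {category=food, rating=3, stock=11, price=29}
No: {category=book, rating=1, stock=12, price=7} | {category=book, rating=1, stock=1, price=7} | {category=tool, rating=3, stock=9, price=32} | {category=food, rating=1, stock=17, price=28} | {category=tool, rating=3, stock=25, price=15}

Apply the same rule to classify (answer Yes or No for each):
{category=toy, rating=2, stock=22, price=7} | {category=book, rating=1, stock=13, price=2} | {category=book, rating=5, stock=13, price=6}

Yes, No, Yes

Rule: category is not tool AND rating ≥ 2. This holds for each 'Yes' example and fails for each 'No' one.
{category=toy, rating=2, stock=22, price=7}: category is toy, rating = 2 — qualifies, so Yes. {category=book, rating=1, stock=13, price=2}: category is book, rating = 1 — fails the rule, so No. {category=book, rating=5, stock=13, price=6}: category is book, rating = 5 — qualifies, so Yes.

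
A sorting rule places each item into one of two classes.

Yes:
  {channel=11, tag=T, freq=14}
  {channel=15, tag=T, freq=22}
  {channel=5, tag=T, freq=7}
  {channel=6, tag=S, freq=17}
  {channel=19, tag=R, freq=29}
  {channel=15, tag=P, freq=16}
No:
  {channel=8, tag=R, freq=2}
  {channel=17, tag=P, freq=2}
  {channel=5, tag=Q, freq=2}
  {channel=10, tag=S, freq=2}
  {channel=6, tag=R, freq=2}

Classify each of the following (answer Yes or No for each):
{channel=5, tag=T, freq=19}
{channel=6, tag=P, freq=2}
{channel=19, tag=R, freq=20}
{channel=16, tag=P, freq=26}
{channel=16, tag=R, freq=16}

One predicate separates the groups cleanly: freq ≥ 7.
Yes: {channel=5, tag=T, freq=19}, since freq = 19.
No: {channel=6, tag=P, freq=2}, since freq = 2.
Yes: {channel=19, tag=R, freq=20}, since freq = 20.
Yes: {channel=16, tag=P, freq=26}, since freq = 26.
Yes: {channel=16, tag=R, freq=16}, since freq = 16.

Yes, No, Yes, Yes, Yes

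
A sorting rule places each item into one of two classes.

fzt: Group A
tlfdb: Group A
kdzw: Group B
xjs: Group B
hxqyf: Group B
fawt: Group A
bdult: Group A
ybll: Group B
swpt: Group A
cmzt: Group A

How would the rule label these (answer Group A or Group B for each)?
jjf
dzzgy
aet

All 'Group A' examples share one property — contains 't' — and every 'Group B' example lacks it.
jjf: no 't', fails the rule → Group B.
dzzgy: no 't', fails the rule → Group B.
aet: has 't', fits → Group A.

Group B, Group B, Group A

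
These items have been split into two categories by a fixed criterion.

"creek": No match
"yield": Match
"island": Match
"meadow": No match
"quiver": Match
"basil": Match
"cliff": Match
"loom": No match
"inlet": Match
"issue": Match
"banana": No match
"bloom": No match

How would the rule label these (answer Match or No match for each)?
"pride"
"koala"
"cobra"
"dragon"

Match, No match, No match, No match

The rule appears to be: contains 'i'.
"pride" → has 'i' → Match.
"koala" → no 'i' → No match.
"cobra" → no 'i' → No match.
"dragon" → no 'i' → No match.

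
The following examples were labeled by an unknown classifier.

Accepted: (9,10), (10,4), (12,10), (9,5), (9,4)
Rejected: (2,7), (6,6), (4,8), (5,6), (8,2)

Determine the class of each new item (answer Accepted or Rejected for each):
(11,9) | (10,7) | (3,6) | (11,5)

Accepted, Accepted, Rejected, Accepted

One predicate separates the groups cleanly: sum ≥ 13.
Accepted: (11,9), since 11+9 = 20.
Accepted: (10,7), since 10+7 = 17.
Rejected: (3,6), since 3+6 = 9.
Accepted: (11,5), since 11+5 = 16.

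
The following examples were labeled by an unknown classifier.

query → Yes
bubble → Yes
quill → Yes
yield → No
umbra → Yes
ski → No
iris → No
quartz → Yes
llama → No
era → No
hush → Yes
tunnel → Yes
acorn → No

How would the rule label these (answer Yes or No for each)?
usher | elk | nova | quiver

Yes, No, No, Yes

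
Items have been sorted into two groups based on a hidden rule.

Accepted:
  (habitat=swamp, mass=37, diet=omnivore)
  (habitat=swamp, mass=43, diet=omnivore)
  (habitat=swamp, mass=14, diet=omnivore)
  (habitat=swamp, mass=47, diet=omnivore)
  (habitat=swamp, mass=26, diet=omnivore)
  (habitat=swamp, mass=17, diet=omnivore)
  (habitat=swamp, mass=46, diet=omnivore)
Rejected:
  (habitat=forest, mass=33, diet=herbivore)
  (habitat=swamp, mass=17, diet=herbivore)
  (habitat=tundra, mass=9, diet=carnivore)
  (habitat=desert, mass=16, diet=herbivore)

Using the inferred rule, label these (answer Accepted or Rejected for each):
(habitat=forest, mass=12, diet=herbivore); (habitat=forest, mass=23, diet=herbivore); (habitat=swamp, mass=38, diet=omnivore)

Rejected, Rejected, Accepted

The classifier is using: diet is omnivore.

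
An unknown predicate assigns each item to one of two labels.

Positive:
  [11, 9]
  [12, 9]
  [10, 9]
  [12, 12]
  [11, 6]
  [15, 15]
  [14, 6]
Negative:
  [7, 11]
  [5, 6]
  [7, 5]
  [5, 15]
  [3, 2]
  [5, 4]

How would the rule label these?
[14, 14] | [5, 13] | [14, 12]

'Positive' ⟺ first ≥ 9.

Positive, Negative, Positive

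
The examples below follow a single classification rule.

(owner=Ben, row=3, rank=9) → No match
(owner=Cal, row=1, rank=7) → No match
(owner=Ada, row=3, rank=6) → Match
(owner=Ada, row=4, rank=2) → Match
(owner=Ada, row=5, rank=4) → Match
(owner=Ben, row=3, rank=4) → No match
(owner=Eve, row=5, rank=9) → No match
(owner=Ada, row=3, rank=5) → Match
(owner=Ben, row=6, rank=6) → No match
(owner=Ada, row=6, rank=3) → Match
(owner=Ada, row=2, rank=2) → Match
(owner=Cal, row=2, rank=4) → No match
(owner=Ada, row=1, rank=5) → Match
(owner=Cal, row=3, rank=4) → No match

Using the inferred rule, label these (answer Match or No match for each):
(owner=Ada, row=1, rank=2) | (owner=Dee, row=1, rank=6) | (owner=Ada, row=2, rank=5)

Match, No match, Match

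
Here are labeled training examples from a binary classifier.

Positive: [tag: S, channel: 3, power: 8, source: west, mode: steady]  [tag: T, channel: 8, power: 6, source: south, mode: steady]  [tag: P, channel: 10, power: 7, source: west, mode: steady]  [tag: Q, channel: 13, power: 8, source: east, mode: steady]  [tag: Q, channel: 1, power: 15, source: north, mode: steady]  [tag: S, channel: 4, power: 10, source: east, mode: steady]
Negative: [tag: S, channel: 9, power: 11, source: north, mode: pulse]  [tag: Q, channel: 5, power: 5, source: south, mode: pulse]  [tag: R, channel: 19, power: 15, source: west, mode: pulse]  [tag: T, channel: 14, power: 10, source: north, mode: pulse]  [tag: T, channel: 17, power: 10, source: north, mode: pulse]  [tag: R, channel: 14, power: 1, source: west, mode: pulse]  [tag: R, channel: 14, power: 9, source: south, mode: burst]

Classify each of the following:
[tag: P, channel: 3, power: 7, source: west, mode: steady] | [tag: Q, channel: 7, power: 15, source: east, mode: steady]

Positive, Positive

A rule that fits every label: mode is steady — true of each 'Positive' example, false of each 'Negative' one.
[tag: P, channel: 3, power: 7, source: west, mode: steady] — mode is steady, hence Positive.
[tag: Q, channel: 7, power: 15, source: east, mode: steady] — mode is steady, hence Positive.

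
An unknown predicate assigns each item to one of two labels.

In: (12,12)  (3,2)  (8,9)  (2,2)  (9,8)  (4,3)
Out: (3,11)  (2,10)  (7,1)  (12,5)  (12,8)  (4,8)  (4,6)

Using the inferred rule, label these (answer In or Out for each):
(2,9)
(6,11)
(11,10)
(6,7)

Out, Out, In, In

The simplest hypothesis consistent with all the labels is: |first − second| ≤ 1.
(2,9): Out (|2−9| = 7).
(6,11): Out (|6−11| = 5).
(11,10): In (|11−10| = 1).
(6,7): In (|6−7| = 1).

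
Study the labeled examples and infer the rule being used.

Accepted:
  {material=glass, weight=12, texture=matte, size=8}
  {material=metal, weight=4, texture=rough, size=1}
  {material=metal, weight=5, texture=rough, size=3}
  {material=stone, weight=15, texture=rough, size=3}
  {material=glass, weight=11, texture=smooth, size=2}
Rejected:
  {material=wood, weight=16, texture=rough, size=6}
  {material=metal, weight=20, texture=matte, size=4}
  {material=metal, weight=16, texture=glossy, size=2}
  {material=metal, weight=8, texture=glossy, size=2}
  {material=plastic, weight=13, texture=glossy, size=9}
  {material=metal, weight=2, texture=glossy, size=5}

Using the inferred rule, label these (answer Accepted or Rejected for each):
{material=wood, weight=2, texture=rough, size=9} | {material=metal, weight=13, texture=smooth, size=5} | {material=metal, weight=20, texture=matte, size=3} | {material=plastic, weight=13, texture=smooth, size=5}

Accepted, Accepted, Rejected, Accepted

Every 'Accepted' example satisfies: texture is not glossy AND weight ≤ 15. None of the 'Rejected' examples do.
{material=wood, weight=2, texture=rough, size=9}: Accepted (texture is rough, weight = 2). {material=metal, weight=13, texture=smooth, size=5}: Accepted (texture is smooth, weight = 13). {material=metal, weight=20, texture=matte, size=3}: Rejected (texture is matte, weight = 20). {material=plastic, weight=13, texture=smooth, size=5}: Accepted (texture is smooth, weight = 13).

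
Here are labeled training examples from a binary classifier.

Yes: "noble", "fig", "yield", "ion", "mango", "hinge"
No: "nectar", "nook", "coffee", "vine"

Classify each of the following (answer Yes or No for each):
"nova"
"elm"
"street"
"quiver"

Checking candidate rules against both groups, what survives is: odd length.
"nova": length 4 — lacks this property, so No. "elm": length 3 — qualifies, so Yes. "street": length 6 — lacks this property, so No. "quiver": length 6 — lacks this property, so No.

No, Yes, No, No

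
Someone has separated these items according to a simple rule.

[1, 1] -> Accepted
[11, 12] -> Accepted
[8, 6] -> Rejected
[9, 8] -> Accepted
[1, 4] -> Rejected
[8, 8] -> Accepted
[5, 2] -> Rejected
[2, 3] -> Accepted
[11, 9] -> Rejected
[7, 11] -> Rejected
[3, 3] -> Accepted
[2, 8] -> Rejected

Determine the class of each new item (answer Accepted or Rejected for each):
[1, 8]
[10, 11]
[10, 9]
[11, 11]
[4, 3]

Rejected, Accepted, Accepted, Accepted, Accepted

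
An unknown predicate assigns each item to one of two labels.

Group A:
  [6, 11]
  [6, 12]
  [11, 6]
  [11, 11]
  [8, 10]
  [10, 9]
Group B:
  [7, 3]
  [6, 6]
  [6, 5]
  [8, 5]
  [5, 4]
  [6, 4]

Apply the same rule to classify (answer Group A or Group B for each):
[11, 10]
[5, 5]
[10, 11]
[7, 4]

Rule: sum ≥ 17. This holds for each 'Group A' example and fails for each 'Group B' one.
[11, 10] → 11+10 = 21 → Group A. [5, 5] → 5+5 = 10 → Group B. [10, 11] → 10+11 = 21 → Group A. [7, 4] → 7+4 = 11 → Group B.

Group A, Group B, Group A, Group B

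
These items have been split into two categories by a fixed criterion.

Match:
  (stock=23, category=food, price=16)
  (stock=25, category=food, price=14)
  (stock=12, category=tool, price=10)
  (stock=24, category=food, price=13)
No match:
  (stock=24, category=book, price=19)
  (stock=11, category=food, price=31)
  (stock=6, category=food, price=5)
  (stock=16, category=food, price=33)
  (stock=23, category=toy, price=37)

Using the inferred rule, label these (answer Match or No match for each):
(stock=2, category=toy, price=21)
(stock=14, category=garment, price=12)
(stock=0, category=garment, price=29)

No match, Match, No match

All 'Match' examples share one property — price ≥ 10 AND price ≤ 16 — and every 'No match' example lacks it.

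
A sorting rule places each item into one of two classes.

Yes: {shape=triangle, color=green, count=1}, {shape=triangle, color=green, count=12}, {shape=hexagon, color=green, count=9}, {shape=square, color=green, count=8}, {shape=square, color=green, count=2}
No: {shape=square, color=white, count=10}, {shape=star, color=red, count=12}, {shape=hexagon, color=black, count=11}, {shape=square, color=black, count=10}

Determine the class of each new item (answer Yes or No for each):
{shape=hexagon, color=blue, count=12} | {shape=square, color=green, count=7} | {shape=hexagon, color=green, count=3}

No, Yes, Yes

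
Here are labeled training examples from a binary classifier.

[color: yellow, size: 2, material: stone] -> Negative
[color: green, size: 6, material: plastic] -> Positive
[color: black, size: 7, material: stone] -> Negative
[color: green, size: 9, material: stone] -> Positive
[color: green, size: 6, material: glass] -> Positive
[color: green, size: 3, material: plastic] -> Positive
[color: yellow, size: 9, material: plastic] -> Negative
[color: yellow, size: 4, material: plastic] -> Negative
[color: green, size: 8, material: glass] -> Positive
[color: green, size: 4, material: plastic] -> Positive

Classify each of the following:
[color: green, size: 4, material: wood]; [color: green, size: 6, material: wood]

Positive, Positive

The common property of the 'Positive' items is: color is green. No 'Negative' item has it.
Positive: [color: green, size: 4, material: wood], since color is green. Positive: [color: green, size: 6, material: wood], since color is green.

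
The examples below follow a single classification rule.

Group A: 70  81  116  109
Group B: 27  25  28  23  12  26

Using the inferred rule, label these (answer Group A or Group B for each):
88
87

The pattern is that an item is 'Group A' exactly when: at least 70.
88: Group A (88 ≥ 70). 87: Group A (87 ≥ 70).

Group A, Group A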